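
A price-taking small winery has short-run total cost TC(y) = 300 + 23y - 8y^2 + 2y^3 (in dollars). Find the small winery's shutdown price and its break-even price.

AVC = 23 - 8y + 2y^2; minimized at y = 2, giving min AVC = $15. That is the shutdown price.
ATC = 300/y + 23 - 8y + 2y^2. Setting dATC/dy = −300/y^2 − 8 + 4y = 0 gives y = 5 (since 4·5^3 − 8·5^2 = 300).
min ATC = 300/5 + 23 − 8·5 + 2·5^2 = $93. That is the break-even price.
Between these two prices the firm operates at a loss; above $93 it earns a profit.

Shutdown price = $15; break-even price = $93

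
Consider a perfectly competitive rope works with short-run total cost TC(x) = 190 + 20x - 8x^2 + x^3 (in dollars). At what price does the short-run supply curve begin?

The shutdown price is the minimum of AVC. VC = 20x - 8x^2 + x^3, so AVC = 20 - 8x + x^2.
At the minimum of AVC, MC = AVC. MC = 20 - 16x + 3x^2; setting MC = AVC gives 2x^2 - 8x = 0, so x = 4. min AVC = 4.
For P < $4 the firm produces nothing.

$4 per unit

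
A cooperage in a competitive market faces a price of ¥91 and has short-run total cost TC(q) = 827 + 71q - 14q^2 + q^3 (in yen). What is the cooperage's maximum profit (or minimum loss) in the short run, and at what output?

AVC = 71 - 14q + q^2 has its minimum ¥22 at q = 7; price ¥91 clears that bar, so the firm operates.
MC = 71 - 28q + 3q^2. Setting P = MC and taking the root on the rising branch gives q* = 10.
TR = 91·10 = 910. TC = 827 + 310 = 1137. Profit = 910 − 1137 = -¥227.
That loss of ¥227 beats the ¥827 the firm would lose by shutting down; producing recovers ¥600 of fixed cost.

Profit = -¥227 at q = 10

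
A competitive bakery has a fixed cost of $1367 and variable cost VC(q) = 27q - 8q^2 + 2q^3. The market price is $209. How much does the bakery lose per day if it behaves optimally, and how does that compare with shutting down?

Profit = -$387 at q = 7

AVC = 27 - 8q + 2q^2; min AVC = $19 at q = 2. Since P = $209 ≥ min AVC, the firm produces.
With MC = 27 - 16q + 6q^2, P = MC on the upward-sloping part at q* = 7.
TR = 209·7 = 1463. TC = 1367 + 483 = 1850. Profit = 1463 − 1850 = -$387.
Shutting down would mean losing the fixed cost of $1367, so operating at a loss of $387 is better by $980.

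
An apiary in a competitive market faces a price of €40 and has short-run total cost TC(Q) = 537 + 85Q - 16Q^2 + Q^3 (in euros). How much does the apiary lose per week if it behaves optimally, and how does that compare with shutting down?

AVC = 85 - 16Q + Q^2; min AVC = €21 at Q = 8. Since P = €40 ≥ min AVC, the firm produces.
With MC = 85 - 32Q + 3Q^2, P = MC on the upward-sloping part at Q* = 9.
TR = 40·9 = 360. TC = 537 + 198 = 735. Profit = 360 − 735 = -€375.
Shutting down would mean losing the fixed cost of €537, so operating at a loss of €375 is better by €162.

Profit = -€375 at Q = 9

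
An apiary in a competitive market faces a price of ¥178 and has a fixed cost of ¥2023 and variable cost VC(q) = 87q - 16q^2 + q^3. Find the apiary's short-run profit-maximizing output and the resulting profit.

Profit = -¥333 at q = 13

AVC = 87 - 16q + q^2 has its minimum ¥23 at q = 8; price ¥178 clears that bar, so the firm operates.
With MC = 87 - 32q + 3q^2, P = MC on the upward-sloping part at q* = 13.
TR = 178·13 = 2314. TC = 2023 + 624 = 2647. Profit = 2314 − 2647 = -¥333.
That loss of ¥333 beats the ¥2023 the firm would lose by shutting down; producing recovers ¥1690 of fixed cost.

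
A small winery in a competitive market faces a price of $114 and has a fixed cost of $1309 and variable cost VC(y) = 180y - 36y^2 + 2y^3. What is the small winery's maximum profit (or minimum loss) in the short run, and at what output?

AVC = 180 - 36y + 2y^2 has its minimum $18 at y = 9; price $114 clears that bar, so the firm operates.
MC = 180 - 72y + 6y^2. Setting P = MC and taking the root on the rising branch gives y* = 11.
TR = 114·11 = 1254. TC = 1309 + 286 = 1595. Profit = 1254 − 1595 = -$341.
That loss of $341 beats the $1309 the firm would lose by shutting down; producing recovers $968 of fixed cost.

Profit = -$341 at y = 11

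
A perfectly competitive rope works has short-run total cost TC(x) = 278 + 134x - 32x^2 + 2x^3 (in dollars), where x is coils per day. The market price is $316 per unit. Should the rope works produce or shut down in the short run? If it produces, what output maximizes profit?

From TC, MC = TC'(x) = 134 - 64x + 6x^2 and AVC = VC/x = 134 - 32x + 2x^2.
AVC hits its minimum where MC = AVC, at x = 8, giving min AVC = 134 - 32·8 + 2·8^2 = $6.
P = $316 exceeds min AVC = $6, so the firm stays open.
Solving P = MC: -182 - 64x + 6x^2 = 0 ⇒ x = -7/3 or 13. On the upward-sloping branch, x* = 13.
Check: AVC at x = 13 is $56 ≤ P, so revenue covers variable cost.
Profit = P·x − TC = 316·13 − 1006 = $3102.

Produce at x = 13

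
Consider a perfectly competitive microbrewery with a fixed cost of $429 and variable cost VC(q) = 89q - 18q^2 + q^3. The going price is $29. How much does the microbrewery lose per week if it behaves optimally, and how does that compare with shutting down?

AVC = 89 - 18q + q^2 has its minimum $8 at q = 9; price $29 clears that bar, so the firm operates.
With MC = 89 - 36q + 3q^2, P = MC on the upward-sloping part at q* = 10.
TR = 29·10 = 290. TC = 429 + 90 = 519. Profit = 290 − 519 = -$229.
Shutting down would mean losing the fixed cost of $429, so operating at a loss of $229 is better by $200.

Profit = -$229 at q = 10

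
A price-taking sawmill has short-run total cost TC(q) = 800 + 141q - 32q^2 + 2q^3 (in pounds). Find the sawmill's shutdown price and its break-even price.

Shutdown price = £13; break-even price = £101

AVC = 141 - 32q + 2q^2; minimized at q = 8, giving min AVC = £13. That is the shutdown price.
ATC = 800/q + 141 - 32q + 2q^2. Setting dATC/dq = −800/q^2 − 32 + 4q = 0 gives q = 10 (since 4·10^3 − 32·10^2 = 800).
min ATC = 800/10 + 141 − 32·10 + 2·10^2 = £101. That is the break-even price.
For £13 ≤ P < £101 the firm produces at a loss; below £13 it shuts down.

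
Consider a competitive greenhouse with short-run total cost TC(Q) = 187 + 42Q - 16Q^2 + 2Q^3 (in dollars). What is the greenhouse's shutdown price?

The firm shuts down when price falls below the minimum of average variable cost. AVC = VC/Q = 42 - 16Q + 2Q^2.
At the minimum of AVC, MC = AVC. MC = 42 - 32Q + 6Q^2; setting MC = AVC gives 4Q^2 - 16Q = 0, so Q = 4. min AVC = 10.
For P < $10 the firm produces nothing.

$10 per unit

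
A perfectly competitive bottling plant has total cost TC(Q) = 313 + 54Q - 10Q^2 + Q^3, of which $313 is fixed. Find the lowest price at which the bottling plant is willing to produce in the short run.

The shutdown price is the minimum of AVC. VC = 54Q - 10Q^2 + Q^3, so AVC = 54 - 10Q + Q^2.
dAVC/dQ = -10 + 2Q = 0 gives Q = 5. min AVC = 54 - 10·5 + 5^2 = 29.
So the shutdown price is $29.

$29 per unit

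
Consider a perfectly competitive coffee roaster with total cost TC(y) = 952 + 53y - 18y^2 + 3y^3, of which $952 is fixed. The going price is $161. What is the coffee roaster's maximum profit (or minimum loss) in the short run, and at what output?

Profit = -$304 at y = 6

AVC = 53 - 18y + 3y^2; min AVC = $26 at y = 3. Since P = $161 ≥ min AVC, the firm produces.
With MC = 53 - 36y + 9y^2, P = MC on the upward-sloping part at y* = 6.
TR = 161·6 = 966. TC = 952 + 318 = 1270. Profit = 966 − 1270 = -$304.
That loss of $304 beats the $952 the firm would lose by shutting down; producing recovers $648 of fixed cost.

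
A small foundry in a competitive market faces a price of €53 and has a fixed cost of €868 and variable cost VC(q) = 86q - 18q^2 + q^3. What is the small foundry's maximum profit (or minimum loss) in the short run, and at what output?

AVC = 86 - 18q + q^2; min AVC = €5 at q = 9. Since P = €53 ≥ min AVC, the firm produces.
With MC = 86 - 36q + 3q^2, P = MC on the upward-sloping part at q* = 11.
TR = 53·11 = 583. TC = 868 + 99 = 967. Profit = 583 − 967 = -€384.
Shutting down would mean losing the fixed cost of €868, so operating at a loss of €384 is better by €484.

Profit = -€384 at q = 11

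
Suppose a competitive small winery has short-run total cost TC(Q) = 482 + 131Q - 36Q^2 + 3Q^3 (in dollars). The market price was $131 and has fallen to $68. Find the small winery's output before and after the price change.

Output falls from 8 to 7

AVC = 131 - 36Q + 3Q^2, minimized at Q = 6 where min AVC = $23. MC = 131 - 72Q + 9Q^2.
At P = $131 ≥ min AVC, set P = MC on the rising branch: Q = 8.
At P = $68 ≥ min AVC, set P = MC: Q = 7. The firm stays open but cuts output.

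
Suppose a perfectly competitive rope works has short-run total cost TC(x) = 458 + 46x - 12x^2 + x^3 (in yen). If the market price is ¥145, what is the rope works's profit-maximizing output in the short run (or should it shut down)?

From TC, MC = TC'(x) = 46 - 24x + 3x^2 and AVC = VC/x = 46 - 12x + x^2.
AVC hits its minimum where MC = AVC, at x = 6, giving min AVC = 46 - 12·6 + 6^2 = ¥10.
P = ¥145 exceeds min AVC = ¥10, so the firm stays open.
Solving P = MC: -99 - 24x + 3x^2 = 0 ⇒ x = -3 or 11. On the upward-sloping branch, x* = 11.
Check: AVC at x = 11 is ¥35 ≤ P, so revenue covers variable cost.
Profit = P·x − TC = 145·11 − 843 = ¥752.

Produce at x = 11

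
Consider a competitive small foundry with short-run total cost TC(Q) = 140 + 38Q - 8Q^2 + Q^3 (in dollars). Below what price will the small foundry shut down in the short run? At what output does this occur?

$22 per unit, at Q = 4

The firm shuts down when price falls below the minimum of average variable cost. AVC = VC/Q = 38 - 8Q + Q^2.
At the minimum of AVC, MC = AVC. MC = 38 - 16Q + 3Q^2; setting MC = AVC gives 2Q^2 - 8Q = 0, so Q = 4. min AVC = 22.
So the shutdown price is $22.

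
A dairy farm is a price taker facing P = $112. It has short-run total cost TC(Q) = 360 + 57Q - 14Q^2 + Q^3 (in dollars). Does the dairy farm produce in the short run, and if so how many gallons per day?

Strip out fixed cost: VC = 57Q - 14Q^2 + Q^3. Then AVC = 57 - 14Q + Q^2 and MC = 57 - 28Q + 3Q^2.
The AVC parabola has its vertex at Q = 14/2 = 7, where AVC = 57 - 14·7 + 7^2 = $8.
Because $112 ≥ $8, revenue can cover variable cost; the firm operates.
Solving P = MC: -55 - 28Q + 3Q^2 = 0 ⇒ Q = -5/3 or 11. On the upward-sloping branch, Q* = 11.
Check: AVC at Q = 11 is $24 ≤ P, so revenue covers variable cost.
Profit = P·Q − TC = 112·11 − 624 = $608.

Produce at Q = 11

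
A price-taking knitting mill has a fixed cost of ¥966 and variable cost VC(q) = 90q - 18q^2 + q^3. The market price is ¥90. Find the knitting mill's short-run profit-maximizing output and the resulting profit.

AVC = 90 - 18q + q^2 has its minimum ¥9 at q = 9; price ¥90 clears that bar, so the firm operates.
With MC = 90 - 36q + 3q^2, P = MC on the upward-sloping part at q* = 12.
TR = 90·12 = 1080. TC = 966 + 216 = 1182. Profit = 1080 − 1182 = -¥102.
By producing, the firm covers all variable cost plus ¥864 of fixed cost; shutting down would lose the full ¥966.

Profit = -¥102 at q = 12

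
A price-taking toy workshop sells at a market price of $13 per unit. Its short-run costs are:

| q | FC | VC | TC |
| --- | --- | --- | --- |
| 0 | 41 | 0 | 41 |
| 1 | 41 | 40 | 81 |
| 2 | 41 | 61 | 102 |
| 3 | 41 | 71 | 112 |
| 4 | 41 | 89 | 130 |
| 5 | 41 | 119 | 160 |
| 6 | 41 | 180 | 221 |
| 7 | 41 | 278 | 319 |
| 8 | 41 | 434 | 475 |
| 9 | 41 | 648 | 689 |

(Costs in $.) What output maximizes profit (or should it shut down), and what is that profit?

Profit at each row (π = 13q − TC): q=0: -41; q=1: -68; q=2: -76; q=3: -73; q=4: -78; q=5: -95; q=6: -143; q=7: -228; q=8: -371; q=9: -572.
Profit is highest at q = 0. Equivalently, the lowest AVC in the table is 89/4 ≈ $22.25 at q = 4, and P = $13 falls below it — price never covers variable cost, so the firm shuts down and loses only its fixed cost.

q = 0 (shut down); profit = -$41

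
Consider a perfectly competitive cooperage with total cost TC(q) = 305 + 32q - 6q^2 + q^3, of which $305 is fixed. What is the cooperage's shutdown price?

Short-run supply begins at min AVC. From VC = 32q - 6q^2 + q^3, AVC = 32 - 6q + q^2.
At the minimum of AVC, MC = AVC. MC = 32 - 12q + 3q^2; setting MC = AVC gives 2q^2 - 6q = 0, so q = 3. min AVC = 23.
So the shutdown price is $23.

$23 per unit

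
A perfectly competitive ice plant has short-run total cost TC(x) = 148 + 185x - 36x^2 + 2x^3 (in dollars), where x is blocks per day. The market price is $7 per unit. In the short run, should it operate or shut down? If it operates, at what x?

From TC, MC = TC'(x) = 185 - 72x + 6x^2 and AVC = VC/x = 185 - 36x + 2x^2.
AVC is minimized where dAVC/dx = -36 + 4x = 0, at x = 9; min AVC = 185 - 36·9 + 2·9^2 = $23.
Since P = $7 < min AVC = $23, price fails to cover variable cost at any output.
Shutting down limits the loss to fixed cost, $148.

Shut down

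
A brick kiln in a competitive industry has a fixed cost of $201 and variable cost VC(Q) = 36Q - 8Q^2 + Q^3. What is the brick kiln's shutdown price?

The firm shuts down when price falls below the minimum of average variable cost. AVC = VC/Q = 36 - 8Q + Q^2.
At the minimum of AVC, MC = AVC. MC = 36 - 16Q + 3Q^2; setting MC = AVC gives 2Q^2 - 8Q = 0, so Q = 4. min AVC = 20.
The firm shuts down for any P below $20.

$20 per unit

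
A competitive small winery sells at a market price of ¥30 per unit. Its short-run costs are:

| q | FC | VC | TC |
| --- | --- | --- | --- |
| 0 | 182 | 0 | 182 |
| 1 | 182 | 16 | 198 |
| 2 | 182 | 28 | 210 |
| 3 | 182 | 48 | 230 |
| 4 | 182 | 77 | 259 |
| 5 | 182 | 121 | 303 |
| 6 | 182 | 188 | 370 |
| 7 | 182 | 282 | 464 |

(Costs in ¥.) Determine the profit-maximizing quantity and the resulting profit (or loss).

q = 4; profit = -¥139

Compute π = P·q − TC at each output: q=0: -182; q=1: -168; q=2: -150; q=3: -140; q=4: -139; q=5: -153; q=6: -190; q=7: -254.
Profit is maximized at q = 4. AVC there is 77/4 = ¥19.25 ≤ P, so producing beats shutting down (which would give -¥182).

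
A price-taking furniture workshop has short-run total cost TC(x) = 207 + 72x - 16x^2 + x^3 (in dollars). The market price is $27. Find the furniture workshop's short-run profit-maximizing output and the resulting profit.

AVC = 72 - 16x + x^2; min AVC = $8 at x = 8. Since P = $27 ≥ min AVC, the firm produces.
With MC = 72 - 32x + 3x^2, P = MC on the upward-sloping part at x* = 9.
TR = 27·9 = 243. TC = 207 + 81 = 288. Profit = 243 − 288 = -$45.
By producing, the firm covers all variable cost plus $162 of fixed cost; shutting down would lose the full $207.

Profit = -$45 at x = 9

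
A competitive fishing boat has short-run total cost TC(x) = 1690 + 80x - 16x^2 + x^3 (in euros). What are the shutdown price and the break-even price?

Shutdown price = €16; break-even price = €171

AVC = 80 - 16x + x^2; minimized at x = 8, giving min AVC = €16. That is the shutdown price.
ATC = 1690/x + 80 - 16x + x^2. Setting dATC/dx = −1690/x^2 − 16 + 2x = 0 gives x = 13 (since 2·13^3 − 16·13^2 = 1690).
min ATC = 1690/13 + 80 − 16·13 + 13^2 = €171. That is the break-even price.
Between these two prices the firm operates at a loss; above €171 it earns a profit.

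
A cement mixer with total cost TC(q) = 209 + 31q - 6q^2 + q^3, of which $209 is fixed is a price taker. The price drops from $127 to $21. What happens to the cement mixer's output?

MC = 31 - 12q + 3q^2; the shutdown threshold is min AVC = $22 (at q = 3).
With P = $127 above the shutdown price, P = MC gives q = 8.
At P = $21 < min AVC = $22, price no longer covers variable cost at any output, so the firm shuts down: q = 0.

Output falls from 8 to 0 (the firm shuts down)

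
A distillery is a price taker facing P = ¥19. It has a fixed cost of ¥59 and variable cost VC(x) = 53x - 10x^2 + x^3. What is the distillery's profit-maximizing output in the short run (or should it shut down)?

Shut down

Strip out fixed cost: VC = 53x - 10x^2 + x^3. Then AVC = 53 - 10x + x^2 and MC = 53 - 20x + 3x^2.
AVC hits its minimum where MC = AVC, at x = 5, giving min AVC = 53 - 10·5 + 5^2 = ¥28.
P = ¥19 lies below min AVC = ¥28; no output level covers variable cost.
Best response: produce nothing and absorb the ¥59 fixed cost.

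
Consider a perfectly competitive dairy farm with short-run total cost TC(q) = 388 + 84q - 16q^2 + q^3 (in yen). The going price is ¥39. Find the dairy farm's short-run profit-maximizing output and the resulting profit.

AVC = 84 - 16q + q^2 has its minimum ¥20 at q = 8; price ¥39 clears that bar, so the firm operates.
MC = 84 - 32q + 3q^2. Setting P = MC and taking the root on the rising branch gives q* = 9.
TR = 39·9 = 351. TC = 388 + 189 = 577. Profit = 351 − 577 = -¥226.
Shutting down would mean losing the fixed cost of ¥388, so operating at a loss of ¥226 is better by ¥162.

Profit = -¥226 at q = 9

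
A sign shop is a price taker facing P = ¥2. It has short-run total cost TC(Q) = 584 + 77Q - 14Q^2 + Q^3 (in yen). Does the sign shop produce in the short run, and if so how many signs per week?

From TC, MC = TC'(Q) = 77 - 28Q + 3Q^2 and AVC = VC/Q = 77 - 14Q + Q^2.
AVC hits its minimum where MC = AVC, at Q = 7, giving min AVC = 77 - 14·7 + 7^2 = ¥28.
Since P = ¥2 < min AVC = ¥28, price fails to cover variable cost at any output.
Shutting down limits the loss to fixed cost, ¥584.

Shut down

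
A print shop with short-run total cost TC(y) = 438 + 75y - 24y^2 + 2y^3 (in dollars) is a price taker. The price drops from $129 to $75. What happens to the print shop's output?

AVC = 75 - 24y + 2y^2, minimized at y = 6 where min AVC = $3. MC = 75 - 48y + 6y^2.
With P = $129 above the shutdown price, P = MC gives y = 9.
At P = $75 ≥ min AVC, set P = MC: y = 8. The firm stays open but cuts output.

Output falls from 9 to 8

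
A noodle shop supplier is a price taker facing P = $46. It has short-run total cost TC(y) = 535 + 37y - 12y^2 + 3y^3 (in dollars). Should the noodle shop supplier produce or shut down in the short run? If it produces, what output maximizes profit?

Produce at y = 3

Strip out fixed cost: VC = 37y - 12y^2 + 3y^3. Then AVC = 37 - 12y + 3y^2 and MC = 37 - 24y + 9y^2.
AVC hits its minimum where MC = AVC, at y = 2, giving min AVC = 37 - 12·2 + 3·2^2 = $25.
Because $46 ≥ $25, revenue can cover variable cost; the firm operates.
Solving P = MC: -9 - 24y + 9y^2 = 0 ⇒ y = -1/3 or 3. On the upward-sloping branch, y* = 3.
Check: AVC at y = 3 is $28 ≤ P, so revenue covers variable cost.
Profit = P·y − TC = 46·3 − 619 = -$481, a loss, but smaller than the $535 fixed cost the firm would lose by shutting down.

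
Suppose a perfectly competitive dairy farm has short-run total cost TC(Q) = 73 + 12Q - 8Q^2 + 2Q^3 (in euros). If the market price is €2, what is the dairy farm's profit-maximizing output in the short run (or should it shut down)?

Shut down

From TC, MC = TC'(Q) = 12 - 16Q + 6Q^2 and AVC = VC/Q = 12 - 8Q + 2Q^2.
AVC hits its minimum where MC = AVC, at Q = 2, giving min AVC = 12 - 8·2 + 2·2^2 = €4.
Since P = €2 < min AVC = €4, price fails to cover variable cost at any output.
Shutting down limits the loss to fixed cost, €73.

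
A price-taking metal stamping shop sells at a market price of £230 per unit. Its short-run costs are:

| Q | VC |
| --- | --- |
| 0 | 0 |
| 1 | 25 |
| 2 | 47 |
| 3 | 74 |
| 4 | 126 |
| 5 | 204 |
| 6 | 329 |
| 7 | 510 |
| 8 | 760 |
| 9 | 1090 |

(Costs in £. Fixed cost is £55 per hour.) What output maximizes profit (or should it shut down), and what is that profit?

Q = 7; profit = £1045

Profit at each row (π = 230Q − TC): Q=0: -55; Q=1: 150; Q=2: 358; Q=3: 561; Q=4: 739; Q=5: 891; Q=6: 996; Q=7: 1045; Q=8: 1025; Q=9: 925.
Profit is maximized at Q = 7. AVC there is 510/7 = £72.86 ≤ P, so producing beats shutting down (which would give -£55).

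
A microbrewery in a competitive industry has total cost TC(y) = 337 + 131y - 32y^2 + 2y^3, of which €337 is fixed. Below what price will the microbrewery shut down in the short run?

€3 per unit

The firm shuts down when price falls below the minimum of average variable cost. AVC = VC/y = 131 - 32y + 2y^2.
dAVC/dy = -32 + 4y = 0 gives y = 8. min AVC = 131 - 32·8 + 2·8^2 = 3.
So the shutdown price is €3.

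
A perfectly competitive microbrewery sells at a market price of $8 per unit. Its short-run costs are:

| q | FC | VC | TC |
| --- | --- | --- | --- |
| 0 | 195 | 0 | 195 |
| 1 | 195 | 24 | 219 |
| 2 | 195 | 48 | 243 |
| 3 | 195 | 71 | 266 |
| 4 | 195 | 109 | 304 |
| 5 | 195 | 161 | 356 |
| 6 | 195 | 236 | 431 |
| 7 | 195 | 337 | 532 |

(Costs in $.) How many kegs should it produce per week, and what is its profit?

Tabulate TR − TC: q=0: -195; q=1: -211; q=2: -227; q=3: -242; q=4: -272; q=5: -316; q=6: -383; q=7: -476.
Profit is highest at q = 0. Equivalently, the lowest AVC in the table is 71/3 ≈ $23.67 at q = 3, and P = $8 falls below it — price never covers variable cost, so the firm shuts down and loses only its fixed cost.

q = 0 (shut down); profit = -$195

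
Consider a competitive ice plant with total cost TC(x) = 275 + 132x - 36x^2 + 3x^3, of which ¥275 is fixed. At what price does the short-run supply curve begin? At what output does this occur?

¥24 per unit, at x = 6

Short-run supply begins at min AVC. From VC = 132x - 36x^2 + 3x^3, AVC = 132 - 36x + 3x^2.
At the minimum of AVC, MC = AVC. MC = 132 - 72x + 9x^2; setting MC = AVC gives 6x^2 - 36x = 0, so x = 6. min AVC = 24.
So the shutdown price is ¥24.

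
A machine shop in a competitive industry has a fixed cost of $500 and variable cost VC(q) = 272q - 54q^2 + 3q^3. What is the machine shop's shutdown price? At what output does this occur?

The shutdown price is the minimum of AVC. VC = 272q - 54q^2 + 3q^3, so AVC = 272 - 54q + 3q^2.
At the minimum of AVC, MC = AVC. MC = 272 - 108q + 9q^2; setting MC = AVC gives 6q^2 - 54q = 0, so q = 9. min AVC = 29.
For P < $29 the firm produces nothing.

$29 per unit, at q = 9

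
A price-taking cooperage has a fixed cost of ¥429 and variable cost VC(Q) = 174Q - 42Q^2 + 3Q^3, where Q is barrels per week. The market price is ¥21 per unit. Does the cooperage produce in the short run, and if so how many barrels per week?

Strip out fixed cost: VC = 174Q - 42Q^2 + 3Q^3. Then AVC = 174 - 42Q + 3Q^2 and MC = 174 - 84Q + 9Q^2.
The AVC parabola has its vertex at Q = 42/6 = 7, where AVC = 174 - 42·7 + 3·7^2 = ¥27.
P = ¥21 lies below min AVC = ¥27; no output level covers variable cost.
Best response: produce nothing and absorb the ¥429 fixed cost.

Shut down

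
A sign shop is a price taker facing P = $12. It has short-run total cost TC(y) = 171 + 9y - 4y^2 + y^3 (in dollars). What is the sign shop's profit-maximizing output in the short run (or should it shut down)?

Variable cost is VC = 9y - 4y^2 + y^3, so AVC = VC/y = 9 - 4y + y^2 and MC = dTC/dy = 9 - 8y + 3y^2.
The AVC parabola has its vertex at y = 4/2 = 2, where AVC = 9 - 4·2 + 2^2 = $5.
Since P = $12 ≥ min AVC = $5, price covers variable cost and the firm should produce.
P = MC gives -3 - 8y + 3y^2 = 0, with roots -1/3 and 3. Take the larger (rising MC): y* = 3.
Check: AVC at y = 3 is $6 ≤ P, so revenue covers variable cost.
Profit = P·y − TC = 12·3 − 189 = -$153, a loss, but smaller than the $171 fixed cost the firm would lose by shutting down.

Produce at y = 3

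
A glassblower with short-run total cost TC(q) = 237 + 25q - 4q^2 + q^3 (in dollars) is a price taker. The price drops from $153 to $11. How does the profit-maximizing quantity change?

Output falls from 8 to 0 (the firm shuts down)

AVC = 25 - 4q + q^2, minimized at q = 2 where min AVC = $21. MC = 25 - 8q + 3q^2.
With P = $153 above the shutdown price, P = MC gives q = 8.
At P = $11 < min AVC = $21, price no longer covers variable cost at any output, so the firm shuts down: q = 0.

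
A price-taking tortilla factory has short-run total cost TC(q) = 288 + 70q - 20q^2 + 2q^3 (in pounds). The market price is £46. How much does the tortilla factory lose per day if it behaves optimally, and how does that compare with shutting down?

AVC = 70 - 20q + 2q^2; min AVC = £20 at q = 5. Since P = £46 ≥ min AVC, the firm produces.
MC = 70 - 40q + 6q^2. Setting P = MC and taking the root on the rising branch gives q* = 6.
TR = 46·6 = 276. TC = 288 + 132 = 420. Profit = 276 − 420 = -£144.
Shutting down would mean losing the fixed cost of £288, so operating at a loss of £144 is better by £144.

Profit = -£144 at q = 6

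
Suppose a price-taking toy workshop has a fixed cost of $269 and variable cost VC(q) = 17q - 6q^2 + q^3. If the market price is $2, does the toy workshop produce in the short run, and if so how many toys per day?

Shut down

Strip out fixed cost: VC = 17q - 6q^2 + q^3. Then AVC = 17 - 6q + q^2 and MC = 17 - 12q + 3q^2.
AVC hits its minimum where MC = AVC, at q = 3, giving min AVC = 17 - 6·3 + 3^2 = $8.
With P < min AVC ($2 < $8), every unit sold adds to the loss.
The firm minimizes its loss by shutting down and losing only its fixed cost of $269.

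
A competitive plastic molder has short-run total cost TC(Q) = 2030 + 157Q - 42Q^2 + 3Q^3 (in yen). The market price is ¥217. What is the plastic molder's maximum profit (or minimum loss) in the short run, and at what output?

AVC = 157 - 42Q + 3Q^2 has its minimum ¥10 at Q = 7; price ¥217 clears that bar, so the firm operates.
With MC = 157 - 84Q + 9Q^2, P = MC on the upward-sloping part at Q* = 10.
TR = 217·10 = 2170. TC = 2030 + 370 = 2400. Profit = 2170 − 2400 = -¥230.
That loss of ¥230 beats the ¥2030 the firm would lose by shutting down; producing recovers ¥1800 of fixed cost.

Profit = -¥230 at Q = 10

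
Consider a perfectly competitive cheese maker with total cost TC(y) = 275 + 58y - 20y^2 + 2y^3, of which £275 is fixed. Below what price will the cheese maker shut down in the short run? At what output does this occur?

The firm shuts down when price falls below the minimum of average variable cost. AVC = VC/y = 58 - 20y + 2y^2.
dAVC/dy = -20 + 4y = 0 gives y = 5. min AVC = 58 - 20·5 + 2·5^2 = 8.
So the shutdown price is £8.

£8 per unit, at y = 5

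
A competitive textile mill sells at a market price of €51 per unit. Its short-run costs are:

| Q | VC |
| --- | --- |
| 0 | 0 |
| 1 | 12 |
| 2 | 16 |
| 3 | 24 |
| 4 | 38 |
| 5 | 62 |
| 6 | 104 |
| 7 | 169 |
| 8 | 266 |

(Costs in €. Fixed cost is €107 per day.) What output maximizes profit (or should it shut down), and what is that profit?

Compute π = P·Q − TC at each output: Q=0: -107; Q=1: -68; Q=2: -21; Q=3: 22; Q=4: 59; Q=5: 86; Q=6: 95; Q=7: 81; Q=8: 35.
Profit is maximized at Q = 6. AVC there is 104/6 = €17.33 ≤ P, so producing beats shutting down (which would give -€107).

Q = 6; profit = €95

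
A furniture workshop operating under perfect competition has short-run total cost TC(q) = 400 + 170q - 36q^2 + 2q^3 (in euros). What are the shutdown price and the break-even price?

Shutdown price = min AVC. AVC = 170 - 36q + 2q^2, with vertex at q = 9 and minimum €8.
ATC = 400/q + 170 - 36q + 2q^2. Setting dATC/dq = −400/q^2 − 36 + 4q = 0 gives q = 10 (since 4·10^3 − 36·10^2 = 400).
min ATC = 400/10 + 170 − 36·10 + 2·10^2 = €50. That is the break-even price.
Between these two prices the firm operates at a loss; above €50 it earns a profit.

Shutdown price = €8; break-even price = €50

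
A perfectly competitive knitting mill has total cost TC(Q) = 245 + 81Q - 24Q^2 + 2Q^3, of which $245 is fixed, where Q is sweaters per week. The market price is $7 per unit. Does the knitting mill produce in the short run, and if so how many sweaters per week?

Variable cost is VC = 81Q - 24Q^2 + 2Q^3, so AVC = VC/Q = 81 - 24Q + 2Q^2 and MC = dTC/dQ = 81 - 48Q + 6Q^2.
AVC is minimized where dAVC/dQ = -24 + 4Q = 0, at Q = 6; min AVC = 81 - 24·6 + 2·6^2 = $9.
With P < min AVC ($7 < $9), every unit sold adds to the loss.
Shutting down limits the loss to fixed cost, $245.

Shut down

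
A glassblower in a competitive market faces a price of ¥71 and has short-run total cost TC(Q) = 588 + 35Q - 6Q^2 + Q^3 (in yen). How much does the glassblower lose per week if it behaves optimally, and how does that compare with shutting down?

AVC = 35 - 6Q + Q^2; min AVC = ¥26 at Q = 3. Since P = ¥71 ≥ min AVC, the firm produces.
With MC = 35 - 12Q + 3Q^2, P = MC on the upward-sloping part at Q* = 6.
TR = 71·6 = 426. TC = 588 + 210 = 798. Profit = 426 − 798 = -¥372.
By producing, the firm covers all variable cost plus ¥216 of fixed cost; shutting down would lose the full ¥588.

Profit = -¥372 at Q = 6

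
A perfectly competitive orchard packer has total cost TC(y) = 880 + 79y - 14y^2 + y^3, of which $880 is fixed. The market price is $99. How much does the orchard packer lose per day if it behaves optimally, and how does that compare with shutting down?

AVC = 79 - 14y + y^2 has its minimum $30 at y = 7; price $99 clears that bar, so the firm operates.
MC = 79 - 28y + 3y^2. Setting P = MC and taking the root on the rising branch gives y* = 10.
TR = 99·10 = 990. TC = 880 + 390 = 1270. Profit = 990 − 1270 = -$280.
Shutting down would mean losing the fixed cost of $880, so operating at a loss of $280 is better by $600.

Profit = -$280 at y = 10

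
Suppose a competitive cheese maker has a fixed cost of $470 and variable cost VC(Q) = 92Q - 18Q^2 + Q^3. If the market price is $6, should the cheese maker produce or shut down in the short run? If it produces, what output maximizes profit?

From TC, MC = TC'(Q) = 92 - 36Q + 3Q^2 and AVC = VC/Q = 92 - 18Q + Q^2.
The AVC parabola has its vertex at Q = 18/2 = 9, where AVC = 92 - 18·9 + 9^2 = $11.
P = $6 lies below min AVC = $11; no output level covers variable cost.
The firm minimizes its loss by shutting down and losing only its fixed cost of $470.

Shut down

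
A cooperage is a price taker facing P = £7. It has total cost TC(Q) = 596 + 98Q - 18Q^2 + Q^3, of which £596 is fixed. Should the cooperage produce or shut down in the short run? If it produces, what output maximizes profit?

Strip out fixed cost: VC = 98Q - 18Q^2 + Q^3. Then AVC = 98 - 18Q + Q^2 and MC = 98 - 36Q + 3Q^2.
The AVC parabola has its vertex at Q = 18/2 = 9, where AVC = 98 - 18·9 + 9^2 = £17.
Since P = £7 < min AVC = £17, price fails to cover variable cost at any output.
Shutting down limits the loss to fixed cost, £596.

Shut down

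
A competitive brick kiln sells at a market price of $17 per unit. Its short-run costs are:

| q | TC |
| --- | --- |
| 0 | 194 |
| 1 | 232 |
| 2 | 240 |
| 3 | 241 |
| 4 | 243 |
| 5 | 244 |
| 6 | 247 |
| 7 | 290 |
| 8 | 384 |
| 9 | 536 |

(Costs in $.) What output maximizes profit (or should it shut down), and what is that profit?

Profit at each row (π = 17q − TC): q=0: -194; q=1: -215; q=2: -206; q=3: -190; q=4: -175; q=5: -159; q=6: -145; q=7: -171; q=8: -248; q=9: -383.
Profit is maximized at q = 6. AVC there is 53/6 = $8.83 ≤ P, so producing beats shutting down (which would give -$194).

q = 6; profit = -$145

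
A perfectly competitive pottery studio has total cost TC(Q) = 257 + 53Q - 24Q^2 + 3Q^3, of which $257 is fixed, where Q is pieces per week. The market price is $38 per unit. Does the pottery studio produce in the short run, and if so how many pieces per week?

Strip out fixed cost: VC = 53Q - 24Q^2 + 3Q^3. Then AVC = 53 - 24Q + 3Q^2 and MC = 53 - 48Q + 9Q^2.
AVC hits its minimum where MC = AVC, at Q = 4, giving min AVC = 53 - 24·4 + 3·4^2 = $5.
P = $38 exceeds min AVC = $5, so the firm stays open.
Set P = MC: 38 = 53 - 48Q + 9Q^2 → 15 - 48Q + 9Q^2 = 0. The roots are Q = 1/3 and Q = 5; the profit-maximizing output is on the rising part of MC, so Q* = 5.
Check: AVC at Q = 5 is $8 ≤ P, so revenue covers variable cost.
Profit = P·Q − TC = 38·5 − 297 = -$107, a loss, but smaller than the $257 fixed cost the firm would lose by shutting down.

Produce at Q = 5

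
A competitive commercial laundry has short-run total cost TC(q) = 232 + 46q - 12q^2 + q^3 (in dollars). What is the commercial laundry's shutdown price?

$10 per unit

The firm shuts down when price falls below the minimum of average variable cost. AVC = VC/q = 46 - 12q + q^2.
At the minimum of AVC, MC = AVC. MC = 46 - 24q + 3q^2; setting MC = AVC gives 2q^2 - 12q = 0, so q = 6. min AVC = 10.
The firm shuts down for any P below $10.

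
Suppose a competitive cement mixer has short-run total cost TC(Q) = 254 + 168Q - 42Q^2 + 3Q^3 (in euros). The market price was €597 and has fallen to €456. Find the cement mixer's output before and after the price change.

Output falls from 13 to 12

MC = 168 - 84Q + 9Q^2; the shutdown threshold is min AVC = €21 (at Q = 7).
With P = €597 above the shutdown price, P = MC gives Q = 13.
At P = €456 ≥ min AVC, set P = MC: Q = 12. The firm stays open but cuts output.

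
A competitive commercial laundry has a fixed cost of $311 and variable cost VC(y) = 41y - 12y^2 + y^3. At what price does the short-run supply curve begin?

The firm shuts down when price falls below the minimum of average variable cost. AVC = VC/y = 41 - 12y + y^2.
dAVC/dy = -12 + 2y = 0 gives y = 6. min AVC = 41 - 12·6 + 6^2 = 5.
So the shutdown price is $5.

$5 per unit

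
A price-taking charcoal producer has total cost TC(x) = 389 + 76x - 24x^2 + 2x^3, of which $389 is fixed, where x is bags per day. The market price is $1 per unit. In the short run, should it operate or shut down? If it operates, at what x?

Shut down

Variable cost is VC = 76x - 24x^2 + 2x^3, so AVC = VC/x = 76 - 24x + 2x^2 and MC = dTC/dx = 76 - 48x + 6x^2.
AVC hits its minimum where MC = AVC, at x = 6, giving min AVC = 76 - 24·6 + 2·6^2 = $4.
With P < min AVC ($1 < $4), every unit sold adds to the loss.
Shutting down limits the loss to fixed cost, $389.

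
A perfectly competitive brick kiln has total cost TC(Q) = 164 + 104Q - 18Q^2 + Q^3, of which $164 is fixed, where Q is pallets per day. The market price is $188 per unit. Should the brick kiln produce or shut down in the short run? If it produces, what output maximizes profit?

Produce at Q = 14

Strip out fixed cost: VC = 104Q - 18Q^2 + Q^3. Then AVC = 104 - 18Q + Q^2 and MC = 104 - 36Q + 3Q^2.
AVC hits its minimum where MC = AVC, at Q = 9, giving min AVC = 104 - 18·9 + 9^2 = $23.
P = $188 exceeds min AVC = $23, so the firm stays open.
Solving P = MC: -84 - 36Q + 3Q^2 = 0 ⇒ Q = -2 or 14. On the upward-sloping branch, Q* = 14.
Check: AVC at Q = 14 is $48 ≤ P, so revenue covers variable cost.
Profit = P·Q − TC = 188·14 − 836 = $1796.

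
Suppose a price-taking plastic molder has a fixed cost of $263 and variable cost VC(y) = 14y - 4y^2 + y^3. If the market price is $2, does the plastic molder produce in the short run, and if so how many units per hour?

Shut down

From TC, MC = TC'(y) = 14 - 8y + 3y^2 and AVC = VC/y = 14 - 4y + y^2.
The AVC parabola has its vertex at y = 4/2 = 2, where AVC = 14 - 4·2 + 2^2 = $10.
P = $2 lies below min AVC = $10; no output level covers variable cost.
Shutting down limits the loss to fixed cost, $263.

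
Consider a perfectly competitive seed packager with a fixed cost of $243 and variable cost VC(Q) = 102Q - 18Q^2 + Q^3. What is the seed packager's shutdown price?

$21 per unit

The shutdown price is the minimum of AVC. VC = 102Q - 18Q^2 + Q^3, so AVC = 102 - 18Q + Q^2.
At the minimum of AVC, MC = AVC. MC = 102 - 36Q + 3Q^2; setting MC = AVC gives 2Q^2 - 18Q = 0, so Q = 9. min AVC = 21.
The firm shuts down for any P below $21.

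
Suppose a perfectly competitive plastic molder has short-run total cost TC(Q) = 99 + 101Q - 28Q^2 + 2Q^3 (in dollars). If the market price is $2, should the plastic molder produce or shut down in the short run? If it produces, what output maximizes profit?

Shut down

From TC, MC = TC'(Q) = 101 - 56Q + 6Q^2 and AVC = VC/Q = 101 - 28Q + 2Q^2.
The AVC parabola has its vertex at Q = 28/4 = 7, where AVC = 101 - 28·7 + 2·7^2 = $3.
P = $2 lies below min AVC = $3; no output level covers variable cost.
Best response: produce nothing and absorb the $99 fixed cost.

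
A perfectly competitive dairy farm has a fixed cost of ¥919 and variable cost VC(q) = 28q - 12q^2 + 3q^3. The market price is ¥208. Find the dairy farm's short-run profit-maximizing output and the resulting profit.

Profit = -¥55 at q = 6

AVC = 28 - 12q + 3q^2 has its minimum ¥16 at q = 2; price ¥208 clears that bar, so the firm operates.
MC = 28 - 24q + 9q^2. Setting P = MC and taking the root on the rising branch gives q* = 6.
TR = 208·6 = 1248. TC = 919 + 384 = 1303. Profit = 1248 − 1303 = -¥55.
By producing, the firm covers all variable cost plus ¥864 of fixed cost; shutting down would lose the full ¥919.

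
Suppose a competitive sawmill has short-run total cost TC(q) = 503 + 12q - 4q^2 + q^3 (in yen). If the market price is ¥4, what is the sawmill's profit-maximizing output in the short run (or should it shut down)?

Shut down

Variable cost is VC = 12q - 4q^2 + q^3, so AVC = VC/q = 12 - 4q + q^2 and MC = dTC/dq = 12 - 8q + 3q^2.
AVC hits its minimum where MC = AVC, at q = 2, giving min AVC = 12 - 4·2 + 2^2 = ¥8.
Since P = ¥4 < min AVC = ¥8, price fails to cover variable cost at any output.
Shutting down limits the loss to fixed cost, ¥503.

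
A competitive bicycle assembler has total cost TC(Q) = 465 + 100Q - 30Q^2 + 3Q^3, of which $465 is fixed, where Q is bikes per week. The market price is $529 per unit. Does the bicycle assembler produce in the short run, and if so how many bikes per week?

Produce at Q = 11

Strip out fixed cost: VC = 100Q - 30Q^2 + 3Q^3. Then AVC = 100 - 30Q + 3Q^2 and MC = 100 - 60Q + 9Q^2.
The AVC parabola has its vertex at Q = 30/6 = 5, where AVC = 100 - 30·5 + 3·5^2 = $25.
Since P = $529 ≥ min AVC = $25, price covers variable cost and the firm should produce.
Solving P = MC: -429 - 60Q + 9Q^2 = 0 ⇒ Q = -13/3 or 11. On the upward-sloping branch, Q* = 11.
Check: AVC at Q = 11 is $133 ≤ P, so revenue covers variable cost.
Profit = P·Q − TC = 529·11 − 1928 = $3891.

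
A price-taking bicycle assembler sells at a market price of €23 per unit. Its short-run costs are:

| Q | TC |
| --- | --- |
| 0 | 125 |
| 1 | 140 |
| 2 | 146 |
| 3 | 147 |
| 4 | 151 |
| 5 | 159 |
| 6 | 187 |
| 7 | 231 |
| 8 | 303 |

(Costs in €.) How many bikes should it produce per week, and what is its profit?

Profit at each row (π = 23Q − TC): Q=0: -125; Q=1: -117; Q=2: -100; Q=3: -78; Q=4: -59; Q=5: -44; Q=6: -49; Q=7: -70; Q=8: -119.
Profit is maximized at Q = 5. AVC there is 34/5 = €6.80 ≤ P, so producing beats shutting down (which would give -€125).

Q = 5; profit = -€44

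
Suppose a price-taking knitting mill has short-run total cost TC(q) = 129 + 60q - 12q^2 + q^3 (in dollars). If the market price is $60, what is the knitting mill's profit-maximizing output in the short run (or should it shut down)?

Strip out fixed cost: VC = 60q - 12q^2 + q^3. Then AVC = 60 - 12q + q^2 and MC = 60 - 24q + 3q^2.
AVC hits its minimum where MC = AVC, at q = 6, giving min AVC = 60 - 12·6 + 6^2 = $24.
P = $60 exceeds min AVC = $24, so the firm stays open.
Solving P = MC: -24q + 3q^2 = 0 ⇒ q = 0 or 8. On the upward-sloping branch, q* = 8.
Check: AVC at q = 8 is $28 ≤ P, so revenue covers variable cost.
Profit = P·q − TC = 60·8 − 353 = $127.

Produce at q = 8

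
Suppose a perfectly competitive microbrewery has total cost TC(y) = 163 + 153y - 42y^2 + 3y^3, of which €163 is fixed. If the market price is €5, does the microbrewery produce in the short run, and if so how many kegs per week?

From TC, MC = TC'(y) = 153 - 84y + 9y^2 and AVC = VC/y = 153 - 42y + 3y^2.
The AVC parabola has its vertex at y = 42/6 = 7, where AVC = 153 - 42·7 + 3·7^2 = €6.
P = €5 lies below min AVC = €6; no output level covers variable cost.
Shutting down limits the loss to fixed cost, €163.

Shut down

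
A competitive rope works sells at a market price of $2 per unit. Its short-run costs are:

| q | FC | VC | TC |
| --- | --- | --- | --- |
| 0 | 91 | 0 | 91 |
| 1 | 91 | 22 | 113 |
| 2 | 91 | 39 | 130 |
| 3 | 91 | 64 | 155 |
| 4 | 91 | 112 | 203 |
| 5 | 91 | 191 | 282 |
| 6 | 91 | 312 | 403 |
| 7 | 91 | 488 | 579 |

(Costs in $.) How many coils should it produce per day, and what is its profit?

Compute π = P·q − TC at each output: q=0: -91; q=1: -111; q=2: -126; q=3: -149; q=4: -195; q=5: -272; q=6: -391; q=7: -565.
Profit is highest at q = 0. Equivalently, the lowest AVC in the table is 39/2 ≈ $19.50 at q = 2, and P = $2 falls below it — price never covers variable cost, so the firm shuts down and loses only its fixed cost.

q = 0 (shut down); profit = -$91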